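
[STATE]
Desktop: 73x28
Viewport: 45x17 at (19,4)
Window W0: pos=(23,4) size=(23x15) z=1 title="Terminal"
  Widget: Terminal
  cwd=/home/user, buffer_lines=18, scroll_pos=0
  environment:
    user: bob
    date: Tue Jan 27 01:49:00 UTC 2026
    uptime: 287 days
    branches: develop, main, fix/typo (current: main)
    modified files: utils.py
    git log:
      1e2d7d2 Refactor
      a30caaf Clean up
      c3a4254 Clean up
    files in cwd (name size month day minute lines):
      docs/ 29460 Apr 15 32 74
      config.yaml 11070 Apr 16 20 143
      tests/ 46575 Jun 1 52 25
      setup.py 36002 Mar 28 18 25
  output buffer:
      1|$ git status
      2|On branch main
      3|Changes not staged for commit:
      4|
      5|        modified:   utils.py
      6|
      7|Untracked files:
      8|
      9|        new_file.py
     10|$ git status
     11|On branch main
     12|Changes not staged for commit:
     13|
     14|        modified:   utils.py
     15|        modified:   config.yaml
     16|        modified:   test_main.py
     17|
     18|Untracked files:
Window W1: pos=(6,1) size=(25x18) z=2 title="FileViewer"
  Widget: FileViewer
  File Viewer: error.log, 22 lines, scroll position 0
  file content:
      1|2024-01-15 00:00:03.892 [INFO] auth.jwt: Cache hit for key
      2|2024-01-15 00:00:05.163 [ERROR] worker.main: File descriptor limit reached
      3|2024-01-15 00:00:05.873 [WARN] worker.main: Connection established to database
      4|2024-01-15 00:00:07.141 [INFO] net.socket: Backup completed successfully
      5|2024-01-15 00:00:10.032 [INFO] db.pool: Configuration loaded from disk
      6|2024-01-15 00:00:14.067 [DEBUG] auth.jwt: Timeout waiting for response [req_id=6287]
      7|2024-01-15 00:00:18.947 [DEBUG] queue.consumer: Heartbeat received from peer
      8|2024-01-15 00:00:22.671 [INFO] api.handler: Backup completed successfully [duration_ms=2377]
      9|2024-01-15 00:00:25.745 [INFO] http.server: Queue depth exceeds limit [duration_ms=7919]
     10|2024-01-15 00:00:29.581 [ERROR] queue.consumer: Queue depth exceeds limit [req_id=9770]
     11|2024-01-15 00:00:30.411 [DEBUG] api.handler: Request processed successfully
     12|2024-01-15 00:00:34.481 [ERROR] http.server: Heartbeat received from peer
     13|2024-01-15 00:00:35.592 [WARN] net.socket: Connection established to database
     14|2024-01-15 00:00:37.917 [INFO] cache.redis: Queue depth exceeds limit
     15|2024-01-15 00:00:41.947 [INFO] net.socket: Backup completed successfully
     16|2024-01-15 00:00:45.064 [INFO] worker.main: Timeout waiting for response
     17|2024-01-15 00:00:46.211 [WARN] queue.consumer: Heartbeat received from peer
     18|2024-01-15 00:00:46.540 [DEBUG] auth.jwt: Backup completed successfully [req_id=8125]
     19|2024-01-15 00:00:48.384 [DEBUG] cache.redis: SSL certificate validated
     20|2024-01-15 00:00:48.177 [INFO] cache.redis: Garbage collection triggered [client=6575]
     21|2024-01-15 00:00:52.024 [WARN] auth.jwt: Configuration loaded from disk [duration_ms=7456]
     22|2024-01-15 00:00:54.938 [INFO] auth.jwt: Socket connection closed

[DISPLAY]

0:00:03.89▲┃━━━━━━━━━━━━━━┓                  
0:00:05.16█┃al            ┃                  
0:00:05.87░┃──────────────┨                  
0:00:07.14░┃tatus         ┃                  
0:00:10.03░┃ch main       ┃                  
0:00:14.06░┃ not staged fo┃                  
0:00:18.94░┃              ┃                  
0:00:22.67░┃ modified:   u┃                  
0:00:25.74░┃              ┃                  
0:00:29.58░┃ed files:     ┃                  
0:00:30.41░┃              ┃                  
0:00:34.48░┃ new_file.py  ┃                  
0:00:35.59░┃tatus         ┃                  
0:00:37.91▼┃ch main       ┃                  
━━━━━━━━━━━┛━━━━━━━━━━━━━━┛                  
                                             
                                             


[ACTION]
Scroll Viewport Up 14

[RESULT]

                                             
━━━━━━━━━━━┓                                 
           ┃                                 
───────────┨                                 
0:00:03.89▲┃━━━━━━━━━━━━━━┓                  
0:00:05.16█┃al            ┃                  
0:00:05.87░┃──────────────┨                  
0:00:07.14░┃tatus         ┃                  
0:00:10.03░┃ch main       ┃                  
0:00:14.06░┃ not staged fo┃                  
0:00:18.94░┃              ┃                  
0:00:22.67░┃ modified:   u┃                  
0:00:25.74░┃              ┃                  
0:00:29.58░┃ed files:     ┃                  
0:00:30.41░┃              ┃                  
0:00:34.48░┃ new_file.py  ┃                  
0:00:35.59░┃tatus         ┃                  


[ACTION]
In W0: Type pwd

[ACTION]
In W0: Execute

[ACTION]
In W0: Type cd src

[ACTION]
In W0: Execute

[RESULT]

                                             
━━━━━━━━━━━┓                                 
           ┃                                 
───────────┨                                 
0:00:03.89▲┃━━━━━━━━━━━━━━┓                  
0:00:05.16█┃al            ┃                  
0:00:05.87░┃──────────────┨                  
0:00:07.14░┃              ┃                  
0:00:10.03░┃ modified:   u┃                  
0:00:14.06░┃ modified:   c┃                  
0:00:18.94░┃ modified:   t┃                  
0:00:22.67░┃              ┃                  
0:00:25.74░┃ed files:     ┃                  
0:00:29.58░┃              ┃                  
0:00:30.41░┃ser           ┃                  
0:00:34.48░┃c             ┃                  
0:00:35.59░┃              ┃                  


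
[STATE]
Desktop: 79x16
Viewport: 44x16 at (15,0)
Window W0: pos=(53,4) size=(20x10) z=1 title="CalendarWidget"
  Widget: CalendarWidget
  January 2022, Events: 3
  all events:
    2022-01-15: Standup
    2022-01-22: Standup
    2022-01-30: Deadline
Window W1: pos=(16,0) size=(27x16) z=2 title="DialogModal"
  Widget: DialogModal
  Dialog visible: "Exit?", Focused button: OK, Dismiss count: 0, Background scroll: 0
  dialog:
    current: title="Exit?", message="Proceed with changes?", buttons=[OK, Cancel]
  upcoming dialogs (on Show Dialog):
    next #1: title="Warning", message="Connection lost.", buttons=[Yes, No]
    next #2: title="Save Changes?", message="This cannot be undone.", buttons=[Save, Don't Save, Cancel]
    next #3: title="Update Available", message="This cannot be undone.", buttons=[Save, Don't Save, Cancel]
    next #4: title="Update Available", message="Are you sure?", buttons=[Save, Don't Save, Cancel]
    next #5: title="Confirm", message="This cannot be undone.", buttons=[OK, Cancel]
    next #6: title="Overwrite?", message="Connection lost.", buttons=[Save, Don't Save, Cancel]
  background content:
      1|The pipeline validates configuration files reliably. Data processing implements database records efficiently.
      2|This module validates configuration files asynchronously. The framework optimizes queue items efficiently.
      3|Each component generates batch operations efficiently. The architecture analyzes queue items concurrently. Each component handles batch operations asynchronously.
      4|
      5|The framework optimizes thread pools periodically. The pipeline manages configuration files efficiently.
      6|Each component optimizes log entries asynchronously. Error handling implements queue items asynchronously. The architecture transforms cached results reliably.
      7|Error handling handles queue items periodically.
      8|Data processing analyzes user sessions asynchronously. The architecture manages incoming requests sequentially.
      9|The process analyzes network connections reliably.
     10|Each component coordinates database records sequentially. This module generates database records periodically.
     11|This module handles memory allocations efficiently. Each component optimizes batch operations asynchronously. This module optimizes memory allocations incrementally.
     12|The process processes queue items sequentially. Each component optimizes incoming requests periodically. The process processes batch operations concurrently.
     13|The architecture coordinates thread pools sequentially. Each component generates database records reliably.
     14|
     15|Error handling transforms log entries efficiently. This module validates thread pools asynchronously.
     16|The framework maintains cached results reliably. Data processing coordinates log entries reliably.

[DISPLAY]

 ┏━━━━━━━━━━━━━━━━━━━━━━━━━┓                
 ┃ DialogModal             ┃                
 ┠─────────────────────────┨                
 ┃The pipeline validates co┃                
 ┃This module validates con┃          ┏━━━━━
 ┃Each component generates ┃          ┃ Cale
 ┃  ┌───────────────────┐  ┃          ┠─────
 ┃Th│       Exit?       │ t┃          ┃   Ja
 ┃Ea│Proceed with change│s ┃          ┃Mo Tu
 ┃Er│   [OK]  Cancel    │qu┃          ┃     
 ┃Da└───────────────────┘s ┃          ┃ 3  4
 ┃The process analyzes netw┃          ┃10 11
 ┃Each component coordinate┃          ┃17 18
 ┃This module handles memor┃          ┗━━━━━
 ┃The process processes que┃                
 ┗━━━━━━━━━━━━━━━━━━━━━━━━━┛                


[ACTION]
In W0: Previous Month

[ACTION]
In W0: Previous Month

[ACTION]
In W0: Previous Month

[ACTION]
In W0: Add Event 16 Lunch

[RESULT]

 ┏━━━━━━━━━━━━━━━━━━━━━━━━━┓                
 ┃ DialogModal             ┃                
 ┠─────────────────────────┨                
 ┃The pipeline validates co┃                
 ┃This module validates con┃          ┏━━━━━
 ┃Each component generates ┃          ┃ Cale
 ┃  ┌───────────────────┐  ┃          ┠─────
 ┃Th│       Exit?       │ t┃          ┃   Oc
 ┃Ea│Proceed with change│s ┃          ┃Mo Tu
 ┃Er│   [OK]  Cancel    │qu┃          ┃     
 ┃Da└───────────────────┘s ┃          ┃ 4  5
 ┃The process analyzes netw┃          ┃11 12
 ┃Each component coordinate┃          ┃18 19
 ┃This module handles memor┃          ┗━━━━━
 ┃The process processes que┃                
 ┗━━━━━━━━━━━━━━━━━━━━━━━━━┛                


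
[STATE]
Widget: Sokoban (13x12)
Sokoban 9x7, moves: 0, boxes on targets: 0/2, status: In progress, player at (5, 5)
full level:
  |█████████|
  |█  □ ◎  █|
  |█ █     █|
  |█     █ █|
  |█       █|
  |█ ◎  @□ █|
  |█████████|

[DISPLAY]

█████████    
█  □ ◎  █    
█ █     █    
█     █ █    
█       █    
█ ◎  @□ █    
█████████    
Moves: 0  0/2
             
             
             
             


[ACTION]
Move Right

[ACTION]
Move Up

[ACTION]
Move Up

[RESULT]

█████████    
█  □ ◎  █    
█ █     █    
█     █ █    
█     @ █    
█ ◎    □█    
█████████    
Moves: 2  0/2
             
             
             
             


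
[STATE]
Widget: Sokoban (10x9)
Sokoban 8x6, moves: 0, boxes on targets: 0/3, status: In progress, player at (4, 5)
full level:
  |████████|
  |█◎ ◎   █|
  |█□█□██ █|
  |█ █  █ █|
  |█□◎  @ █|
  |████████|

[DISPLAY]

████████  
█◎ ◎   █  
█□█□██ █  
█ █  █ █  
█□◎  @ █  
████████  
Moves: 0  
          
          


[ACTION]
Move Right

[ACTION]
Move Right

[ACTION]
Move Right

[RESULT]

████████  
█◎ ◎   █  
█□█□██ █  
█ █  █ █  
█□◎   @█  
████████  
Moves: 1  
          
          


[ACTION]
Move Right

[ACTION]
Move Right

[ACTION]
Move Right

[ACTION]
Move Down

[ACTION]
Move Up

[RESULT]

████████  
█◎ ◎   █  
█□█□██ █  
█ █  █@█  
█□◎    █  
████████  
Moves: 2  
          
          


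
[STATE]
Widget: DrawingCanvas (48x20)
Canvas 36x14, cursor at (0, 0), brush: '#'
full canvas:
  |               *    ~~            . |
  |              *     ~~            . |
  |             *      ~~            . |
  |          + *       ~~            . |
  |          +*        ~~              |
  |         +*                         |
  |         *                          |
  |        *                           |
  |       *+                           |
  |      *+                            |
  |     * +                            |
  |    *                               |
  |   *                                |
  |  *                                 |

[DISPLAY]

+              *    ~~            .             
              *     ~~            .             
             *      ~~            .             
          + *       ~~            .             
          +*        ~~                          
         +*                                     
         *                                      
        *                                       
       *+                                       
      *+                                        
     * +                                        
    *                                           
   *                                            
  *                                             
                                                
                                                
                                                
                                                
                                                
                                                


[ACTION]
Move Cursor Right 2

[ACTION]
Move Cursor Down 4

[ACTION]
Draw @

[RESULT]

               *    ~~            .             
              *     ~~            .             
             *      ~~            .             
          + *       ~~            .             
  @       +*        ~~                          
         +*                                     
         *                                      
        *                                       
       *+                                       
      *+                                        
     * +                                        
    *                                           
   *                                            
  *                                             
                                                
                                                
                                                
                                                
                                                
                                                


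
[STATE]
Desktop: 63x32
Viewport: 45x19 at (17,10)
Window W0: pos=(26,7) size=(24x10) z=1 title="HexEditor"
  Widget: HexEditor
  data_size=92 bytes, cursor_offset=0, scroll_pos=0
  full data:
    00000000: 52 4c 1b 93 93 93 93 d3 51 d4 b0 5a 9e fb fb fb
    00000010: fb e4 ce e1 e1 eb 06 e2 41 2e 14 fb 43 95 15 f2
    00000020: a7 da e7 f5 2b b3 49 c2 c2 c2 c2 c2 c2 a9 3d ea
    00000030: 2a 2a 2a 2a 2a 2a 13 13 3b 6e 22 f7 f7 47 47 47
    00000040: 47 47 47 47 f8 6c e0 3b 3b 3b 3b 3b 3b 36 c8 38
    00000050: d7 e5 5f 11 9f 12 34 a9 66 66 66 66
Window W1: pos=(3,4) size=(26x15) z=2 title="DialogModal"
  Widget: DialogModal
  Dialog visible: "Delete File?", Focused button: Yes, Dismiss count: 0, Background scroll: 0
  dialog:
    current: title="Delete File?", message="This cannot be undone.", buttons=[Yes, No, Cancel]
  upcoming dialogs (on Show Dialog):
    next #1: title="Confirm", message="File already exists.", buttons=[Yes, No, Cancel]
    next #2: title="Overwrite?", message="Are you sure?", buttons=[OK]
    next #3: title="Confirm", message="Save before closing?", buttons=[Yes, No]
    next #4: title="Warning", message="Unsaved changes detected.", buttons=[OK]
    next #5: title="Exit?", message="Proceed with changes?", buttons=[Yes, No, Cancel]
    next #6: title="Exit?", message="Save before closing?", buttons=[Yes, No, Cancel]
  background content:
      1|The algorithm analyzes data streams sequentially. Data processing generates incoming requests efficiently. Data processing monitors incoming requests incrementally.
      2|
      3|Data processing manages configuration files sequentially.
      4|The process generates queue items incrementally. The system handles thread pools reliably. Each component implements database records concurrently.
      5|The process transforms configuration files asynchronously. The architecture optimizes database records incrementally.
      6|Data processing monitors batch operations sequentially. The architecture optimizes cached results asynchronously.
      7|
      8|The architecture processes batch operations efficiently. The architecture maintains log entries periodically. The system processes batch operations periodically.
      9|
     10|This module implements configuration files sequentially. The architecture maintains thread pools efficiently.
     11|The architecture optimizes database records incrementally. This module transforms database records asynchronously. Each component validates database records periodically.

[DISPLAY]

────────┐qu┃000000  52 4c 1b 93 ┃            
File?   │ c┃000010  fb e4 ce e1 ┃            
t be und│rs┃000020  a7 da e7 f5 ┃            
  Cancel│  ┃000030  2a 2a 2a 2a ┃            
────────┘ss┃000040  47 47 47 47 ┃            
           ┃000050  d7 e5 5f 11 ┃            
mplements c┃━━━━━━━━━━━━━━━━━━━━┛            
ure optimiz┃                                 
━━━━━━━━━━━┛                                 
                                             
                                             
                                             
                                             
                                             
                                             
                                             
                                             
                                             
                                             


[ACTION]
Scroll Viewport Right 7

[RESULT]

───────┐qu┃000000  52 4c 1b 93 ┃             
ile?   │ c┃000010  fb e4 ce e1 ┃             
 be und│rs┃000020  a7 da e7 f5 ┃             
 Cancel│  ┃000030  2a 2a 2a 2a ┃             
───────┘ss┃000040  47 47 47 47 ┃             
          ┃000050  d7 e5 5f 11 ┃             
plements c┃━━━━━━━━━━━━━━━━━━━━┛             
re optimiz┃                                  
━━━━━━━━━━┛                                  
                                             
                                             
                                             
                                             
                                             
                                             
                                             
                                             
                                             
                                             


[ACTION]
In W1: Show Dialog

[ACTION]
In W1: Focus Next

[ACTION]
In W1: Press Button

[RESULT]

nerates qu┃000000  52 4c 1b 93 ┃             
ansforms c┃000010  fb e4 ce e1 ┃             
g monitors┃000020  a7 da e7 f5 ┃             
          ┃000030  2a 2a 2a 2a ┃             
re process┃000040  47 47 47 47 ┃             
          ┃000050  d7 e5 5f 11 ┃             
plements c┃━━━━━━━━━━━━━━━━━━━━┛             
re optimiz┃                                  
━━━━━━━━━━┛                                  
                                             
                                             
                                             
                                             
                                             
                                             
                                             
                                             
                                             
                                             


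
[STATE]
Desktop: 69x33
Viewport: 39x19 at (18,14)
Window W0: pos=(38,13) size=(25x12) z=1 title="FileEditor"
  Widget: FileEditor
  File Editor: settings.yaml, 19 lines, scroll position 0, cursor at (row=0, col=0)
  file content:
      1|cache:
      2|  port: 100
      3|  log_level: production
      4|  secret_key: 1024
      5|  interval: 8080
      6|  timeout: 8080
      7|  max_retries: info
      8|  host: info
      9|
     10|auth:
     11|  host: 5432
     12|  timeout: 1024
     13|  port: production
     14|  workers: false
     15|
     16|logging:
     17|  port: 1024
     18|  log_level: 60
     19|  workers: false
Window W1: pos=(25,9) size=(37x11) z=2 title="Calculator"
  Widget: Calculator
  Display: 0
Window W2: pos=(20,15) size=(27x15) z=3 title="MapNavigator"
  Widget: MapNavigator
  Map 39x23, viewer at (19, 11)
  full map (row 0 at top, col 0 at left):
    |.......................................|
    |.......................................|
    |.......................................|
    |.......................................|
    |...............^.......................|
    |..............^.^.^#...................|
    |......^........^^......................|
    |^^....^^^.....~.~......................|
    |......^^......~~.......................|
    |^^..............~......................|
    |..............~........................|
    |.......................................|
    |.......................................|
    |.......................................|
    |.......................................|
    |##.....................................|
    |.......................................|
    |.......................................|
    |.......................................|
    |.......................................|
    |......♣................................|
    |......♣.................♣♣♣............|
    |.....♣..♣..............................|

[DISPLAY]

       ┃│ 7 │ 8 │ 9 │ ÷ │              
  ┏━━━━━━━━━━━━━━━━━━━━━━━━━┓          
  ┃ MapNavigator            ┃          
  ┠─────────────────────────┨          
  ┃........^^...............┃          
  ┃^^.....~.~...............┃━━━━━━━━━━
  ┃^......~~................┃al: 8080  
  ┃.........~...............┃t: 8080   
  ┃.......~.................┃tries: inf
  ┃............@............┃info      
  ┃.........................┃━━━━━━━━━━
  ┃.........................┃          
  ┃.........................┃          
  ┃.........................┃          
  ┃.........................┃          
  ┗━━━━━━━━━━━━━━━━━━━━━━━━━┛          
                                       
                                       
                                       


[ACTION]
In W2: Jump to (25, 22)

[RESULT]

       ┃│ 7 │ 8 │ 9 │ ÷ │              
  ┏━━━━━━━━━━━━━━━━━━━━━━━━━┓          
  ┃ MapNavigator            ┃          
  ┠─────────────────────────┨          
  ┃.........................┃          
  ┃.........................┃━━━━━━━━━━
  ┃.........................┃al: 8080  
  ┃.........................┃t: 8080   
  ┃...........♣♣♣...........┃tries: inf
  ┃............@............┃info      
  ┃                         ┃━━━━━━━━━━
  ┃                         ┃          
  ┃                         ┃          
  ┃                         ┃          
  ┃                         ┃          
  ┗━━━━━━━━━━━━━━━━━━━━━━━━━┛          
                                       
                                       
                                       


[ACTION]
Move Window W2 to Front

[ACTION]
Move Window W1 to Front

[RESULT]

       ┃│ 7 │ 8 │ 9 │ ÷ │              
  ┏━━━━┃├───┼───┼───┼───┤              
  ┃ Map┃│ 4 │ 5 │ 6 │ × │              
  ┠────┃├───┼───┼───┼───┤              
  ┃....┃│ 1 │ 2 │ 3 │ - │              
  ┃....┗━━━━━━━━━━━━━━━━━━━━━━━━━━━━━━━
  ┃.........................┃al: 8080  
  ┃.........................┃t: 8080   
  ┃...........♣♣♣...........┃tries: inf
  ┃............@............┃info      
  ┃                         ┃━━━━━━━━━━
  ┃                         ┃          
  ┃                         ┃          
  ┃                         ┃          
  ┃                         ┃          
  ┗━━━━━━━━━━━━━━━━━━━━━━━━━┛          
                                       
                                       
                                       


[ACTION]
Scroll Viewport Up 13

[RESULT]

                                       
                                       
                                       
                                       
                                       
                                       
                                       
                                       
       ┏━━━━━━━━━━━━━━━━━━━━━━━━━━━━━━━
       ┃ Calculator                    
       ┠───────────────────────────────
       ┃                               
       ┃┌───┬───┬───┬───┐              
       ┃│ 7 │ 8 │ 9 │ ÷ │              
  ┏━━━━┃├───┼───┼───┼───┤              
  ┃ Map┃│ 4 │ 5 │ 6 │ × │              
  ┠────┃├───┼───┼───┼───┤              
  ┃....┃│ 1 │ 2 │ 3 │ - │              
  ┃....┗━━━━━━━━━━━━━━━━━━━━━━━━━━━━━━━


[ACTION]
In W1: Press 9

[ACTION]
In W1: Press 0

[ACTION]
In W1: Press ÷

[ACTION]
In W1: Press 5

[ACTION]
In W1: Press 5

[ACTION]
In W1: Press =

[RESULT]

                                       
                                       
                                       
                                       
                                       
                                       
                                       
                                       
       ┏━━━━━━━━━━━━━━━━━━━━━━━━━━━━━━━
       ┃ Calculator                    
       ┠───────────────────────────────
       ┃                        1.63636
       ┃┌───┬───┬───┬───┐              
       ┃│ 7 │ 8 │ 9 │ ÷ │              
  ┏━━━━┃├───┼───┼───┼───┤              
  ┃ Map┃│ 4 │ 5 │ 6 │ × │              
  ┠────┃├───┼───┼───┼───┤              
  ┃....┃│ 1 │ 2 │ 3 │ - │              
  ┃....┗━━━━━━━━━━━━━━━━━━━━━━━━━━━━━━━


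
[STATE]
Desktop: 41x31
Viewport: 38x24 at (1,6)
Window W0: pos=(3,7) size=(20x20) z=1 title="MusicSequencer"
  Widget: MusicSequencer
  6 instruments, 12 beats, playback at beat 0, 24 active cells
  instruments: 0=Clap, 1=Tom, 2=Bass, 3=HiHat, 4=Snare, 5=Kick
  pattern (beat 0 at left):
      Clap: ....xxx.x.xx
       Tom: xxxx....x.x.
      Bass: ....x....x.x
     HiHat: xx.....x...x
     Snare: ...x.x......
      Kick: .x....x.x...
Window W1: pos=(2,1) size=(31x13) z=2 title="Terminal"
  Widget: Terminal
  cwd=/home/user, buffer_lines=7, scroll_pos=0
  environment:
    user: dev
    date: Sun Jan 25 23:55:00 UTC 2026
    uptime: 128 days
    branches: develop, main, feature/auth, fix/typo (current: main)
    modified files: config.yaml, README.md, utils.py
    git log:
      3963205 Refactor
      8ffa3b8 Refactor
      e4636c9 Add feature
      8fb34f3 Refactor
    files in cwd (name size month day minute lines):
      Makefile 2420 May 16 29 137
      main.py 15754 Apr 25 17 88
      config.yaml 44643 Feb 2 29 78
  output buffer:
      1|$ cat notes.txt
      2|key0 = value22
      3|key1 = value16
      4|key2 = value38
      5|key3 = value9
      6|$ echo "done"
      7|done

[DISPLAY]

 ┃key1 = value16               ┃      
 ┃key2 = value38               ┃      
 ┃key3 = value9                ┃      
 ┃$ echo "done"                ┃      
 ┃done                         ┃      
 ┃$ █                          ┃      
 ┃                             ┃      
 ┗━━━━━━━━━━━━━━━━━━━━━━━━━━━━━┛      
  ┃ HiHat██·····█···█┃                
  ┃ Snare···█·█······┃                
  ┃  Kick·█····█·█···┃                
  ┃                  ┃                
  ┃                  ┃                
  ┃                  ┃                
  ┃                  ┃                
  ┃                  ┃                
  ┃                  ┃                
  ┃                  ┃                
  ┃                  ┃                
  ┃                  ┃                
  ┗━━━━━━━━━━━━━━━━━━┛                
                                      
                                      
                                      


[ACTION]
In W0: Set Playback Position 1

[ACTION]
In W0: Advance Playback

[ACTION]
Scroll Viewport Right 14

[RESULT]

key1 = value16               ┃        
key2 = value38               ┃        
key3 = value9                ┃        
$ echo "done"                ┃        
done                         ┃        
$ █                          ┃        
                             ┃        
━━━━━━━━━━━━━━━━━━━━━━━━━━━━━┛        
┃ HiHat██·····█···█┃                  
┃ Snare···█·█······┃                  
┃  Kick·█····█·█···┃                  
┃                  ┃                  
┃                  ┃                  
┃                  ┃                  
┃                  ┃                  
┃                  ┃                  
┃                  ┃                  
┃                  ┃                  
┃                  ┃                  
┃                  ┃                  
┗━━━━━━━━━━━━━━━━━━┛                  
                                      
                                      
                                      


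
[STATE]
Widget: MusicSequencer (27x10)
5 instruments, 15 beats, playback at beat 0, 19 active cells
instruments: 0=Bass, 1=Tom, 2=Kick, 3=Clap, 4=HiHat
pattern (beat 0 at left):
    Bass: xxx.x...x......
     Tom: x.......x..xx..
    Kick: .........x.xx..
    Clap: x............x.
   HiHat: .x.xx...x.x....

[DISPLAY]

      ▼12345678901234      
  Bass███·█···█······      
   Tom█·······█··██··      
  Kick·········█·██··      
  Clap█············█·      
 HiHat·█·██···█·█····      
                           
                           
                           
                           


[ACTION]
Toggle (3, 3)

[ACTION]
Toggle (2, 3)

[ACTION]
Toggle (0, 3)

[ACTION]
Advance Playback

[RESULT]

      0▼2345678901234      
  Bass█████···█······      
   Tom█·······█··██··      
  Kick···█·····█·██··      
  Clap█··█·········█·      
 HiHat·█·██···█·█····      
                           
                           
                           
                           


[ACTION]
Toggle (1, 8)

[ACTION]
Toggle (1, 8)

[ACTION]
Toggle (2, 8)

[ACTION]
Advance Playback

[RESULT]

      01▼345678901234      
  Bass█████···█······      
   Tom█·······█··██··      
  Kick···█····██·██··      
  Clap█··█·········█·      
 HiHat·█·██···█·█····      
                           
                           
                           
                           


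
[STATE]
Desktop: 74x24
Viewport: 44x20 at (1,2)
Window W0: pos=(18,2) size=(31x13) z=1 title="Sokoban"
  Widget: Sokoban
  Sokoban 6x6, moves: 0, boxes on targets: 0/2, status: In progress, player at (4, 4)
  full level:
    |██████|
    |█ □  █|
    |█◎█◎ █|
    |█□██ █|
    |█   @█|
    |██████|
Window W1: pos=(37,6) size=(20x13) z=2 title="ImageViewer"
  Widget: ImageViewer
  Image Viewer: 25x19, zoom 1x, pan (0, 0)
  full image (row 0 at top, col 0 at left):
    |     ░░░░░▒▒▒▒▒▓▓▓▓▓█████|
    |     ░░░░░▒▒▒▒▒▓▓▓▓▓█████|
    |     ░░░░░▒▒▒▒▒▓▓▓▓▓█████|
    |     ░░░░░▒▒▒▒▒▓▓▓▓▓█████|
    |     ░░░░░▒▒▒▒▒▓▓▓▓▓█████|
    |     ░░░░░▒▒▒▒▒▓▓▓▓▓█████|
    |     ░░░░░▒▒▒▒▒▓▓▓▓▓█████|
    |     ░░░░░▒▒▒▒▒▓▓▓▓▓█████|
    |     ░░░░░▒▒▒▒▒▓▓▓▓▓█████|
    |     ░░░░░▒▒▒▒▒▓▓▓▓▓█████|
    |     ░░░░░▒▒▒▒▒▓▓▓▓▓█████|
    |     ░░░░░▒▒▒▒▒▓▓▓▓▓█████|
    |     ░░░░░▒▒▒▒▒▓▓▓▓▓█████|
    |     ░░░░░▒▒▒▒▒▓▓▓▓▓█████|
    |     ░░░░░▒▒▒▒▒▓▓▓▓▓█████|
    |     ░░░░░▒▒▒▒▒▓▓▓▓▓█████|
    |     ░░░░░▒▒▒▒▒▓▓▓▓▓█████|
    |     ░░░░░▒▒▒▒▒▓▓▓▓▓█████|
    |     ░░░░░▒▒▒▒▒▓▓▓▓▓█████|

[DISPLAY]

                 ┏━━━━━━━━━━━━━━━━━━━━━━━━━━
                 ┃ Sokoban                  
                 ┠──────────────────────────
                 ┃██████                    
                 ┃█ □  █            ┏━━━━━━━
                 ┃█◎█◎ █            ┃ ImageV
                 ┃█□██ █            ┠───────
                 ┃█   @█            ┃     ░░
                 ┃██████            ┃     ░░
                 ┃Moves: 0  0/2     ┃     ░░
                 ┃                  ┃     ░░
                 ┃                  ┃     ░░
                 ┗━━━━━━━━━━━━━━━━━━┃     ░░
                                    ┃     ░░
                                    ┃     ░░
                                    ┃     ░░
                                    ┗━━━━━━━
                                            
                                            
                                            


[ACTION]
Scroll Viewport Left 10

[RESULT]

                  ┏━━━━━━━━━━━━━━━━━━━━━━━━━
                  ┃ Sokoban                 
                  ┠─────────────────────────
                  ┃██████                   
                  ┃█ □  █            ┏━━━━━━
                  ┃█◎█◎ █            ┃ Image
                  ┃█□██ █            ┠──────
                  ┃█   @█            ┃     ░
                  ┃██████            ┃     ░
                  ┃Moves: 0  0/2     ┃     ░
                  ┃                  ┃     ░
                  ┃                  ┃     ░
                  ┗━━━━━━━━━━━━━━━━━━┃     ░
                                     ┃     ░
                                     ┃     ░
                                     ┃     ░
                                     ┗━━━━━━
                                            
                                            
                                            


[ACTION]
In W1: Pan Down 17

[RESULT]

                  ┏━━━━━━━━━━━━━━━━━━━━━━━━━
                  ┃ Sokoban                 
                  ┠─────────────────────────
                  ┃██████                   
                  ┃█ □  █            ┏━━━━━━
                  ┃█◎█◎ █            ┃ Image
                  ┃█□██ █            ┠──────
                  ┃█   @█            ┃     ░
                  ┃██████            ┃     ░
                  ┃Moves: 0  0/2     ┃      
                  ┃                  ┃      
                  ┃                  ┃      
                  ┗━━━━━━━━━━━━━━━━━━┃      
                                     ┃      
                                     ┃      
                                     ┃      
                                     ┗━━━━━━
                                            
                                            
                                            


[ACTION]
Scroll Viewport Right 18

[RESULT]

┏━━━━━━━━━━━━━━━━━━━━━━━━━━━━━┓             
┃ Sokoban                     ┃             
┠─────────────────────────────┨             
┃██████                       ┃             
┃█ □  █            ┏━━━━━━━━━━━━━━━━━━┓     
┃█◎█◎ █            ┃ ImageViewer      ┃     
┃█□██ █            ┠──────────────────┨     
┃█   @█            ┃     ░░░░░▒▒▒▒▒▓▓▓┃     
┃██████            ┃     ░░░░░▒▒▒▒▒▓▓▓┃     
┃Moves: 0  0/2     ┃                  ┃     
┃                  ┃                  ┃     
┃                  ┃                  ┃     
┗━━━━━━━━━━━━━━━━━━┃                  ┃     
                   ┃                  ┃     
                   ┃                  ┃     
                   ┃                  ┃     
                   ┗━━━━━━━━━━━━━━━━━━┛     
                                            
                                            
                                            


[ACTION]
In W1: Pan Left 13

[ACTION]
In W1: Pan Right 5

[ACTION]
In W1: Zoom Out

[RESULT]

┏━━━━━━━━━━━━━━━━━━━━━━━━━━━━━┓             
┃ Sokoban                     ┃             
┠─────────────────────────────┨             
┃██████                       ┃             
┃█ □  █            ┏━━━━━━━━━━━━━━━━━━┓     
┃█◎█◎ █            ┃ ImageViewer      ┃     
┃█□██ █            ┠──────────────────┨     
┃█   @█            ┃░░░░░▒▒▒▒▒▓▓▓▓▓███┃     
┃██████            ┃░░░░░▒▒▒▒▒▓▓▓▓▓███┃     
┃Moves: 0  0/2     ┃                  ┃     
┃                  ┃                  ┃     
┃                  ┃                  ┃     
┗━━━━━━━━━━━━━━━━━━┃                  ┃     
                   ┃                  ┃     
                   ┃                  ┃     
                   ┃                  ┃     
                   ┗━━━━━━━━━━━━━━━━━━┛     
                                            
                                            
                                            
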